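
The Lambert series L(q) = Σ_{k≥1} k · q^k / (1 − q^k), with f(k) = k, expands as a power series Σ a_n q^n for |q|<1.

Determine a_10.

a_10 = 18

q^10  k|10↦f(k): 10:10 5:5 2:2 1:1  a_10=18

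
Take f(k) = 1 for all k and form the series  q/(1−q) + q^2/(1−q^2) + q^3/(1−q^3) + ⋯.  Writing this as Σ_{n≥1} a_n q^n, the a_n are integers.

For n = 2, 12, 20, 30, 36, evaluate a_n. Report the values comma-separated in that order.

2, 6, 6, 8, 9

d|2:{1,2}  Σf=1+1=2
n=12: 1·12 2·6 3·4 4·3 6·2 12·1  f→[1+1+1+1+1+1]=6
d|20:{1,2,4,5,10,20}  Σf=1+1+1+1+1+1=6
n=30: 1·30 2·15 3·10 5·6 6·5 10·3 15·2 30·1  f→[1+1+1+1+1+1+1+1]=8
n=36: 36·1 18·2 12·3 9·4 6·6 4·9 3·12 2·18 1·36  f→[1+1+1+1+1+1+1+1+1]=9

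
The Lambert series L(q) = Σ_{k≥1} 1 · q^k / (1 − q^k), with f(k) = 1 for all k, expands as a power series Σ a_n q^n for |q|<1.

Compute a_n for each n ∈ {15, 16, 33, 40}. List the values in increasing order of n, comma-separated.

q^15  k|15↦f(k): 15:1 5:1 3:1 1:1  a_15=4
n=16: 1·16 2·8 4·4 8·2 16·1  f→[1+1+1+1+1]=5
d|33:{33,11,3,1}  Σf=1+1+1+1=4
q^40  k|40↦f(k): 40:1 20:1 10:1 8:1 5:1 4:1 2:1 1:1  a_40=8

4, 5, 4, 8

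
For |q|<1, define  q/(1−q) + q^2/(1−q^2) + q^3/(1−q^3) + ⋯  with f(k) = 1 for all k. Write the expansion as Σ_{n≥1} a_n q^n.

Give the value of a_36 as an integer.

a_36 = 9

q^36  k|36↦f(k): 36:1 18:1 12:1 9:1 6:1 4:1 3:1 2:1 1:1  a_36=9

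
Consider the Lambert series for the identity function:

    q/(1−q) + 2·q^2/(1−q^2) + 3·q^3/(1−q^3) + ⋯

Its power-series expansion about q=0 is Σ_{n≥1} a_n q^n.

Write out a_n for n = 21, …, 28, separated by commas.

32, 36, 24, 60, 31, 42, 40, 56

q^21  k|21↦f(k): 1:1 3:3 7:7 21:21  a_21=32
n=22: 22·1 11·2 2·11 1·22  f→[22+11+2+1]=36
q^23  k|23↦f(k): 23:23 1:1  a_23=24
n=24: 24·1 12·2 8·3 6·4 4·6 3·8 2·12 1·24  f→[24+12+8+6+4+3+2+1]=60
q^25  k|25↦f(k): 1:1 5:5 25:25  a_25=31
q^26  k|26↦f(k): 26:26 13:13 2:2 1:1  a_26=42
n=27: 1·27 3·9 9·3 27·1  f→[1+3+9+27]=40
n=28: 1·28 2·14 4·7 7·4 14·2 28·1  f→[1+2+4+7+14+28]=56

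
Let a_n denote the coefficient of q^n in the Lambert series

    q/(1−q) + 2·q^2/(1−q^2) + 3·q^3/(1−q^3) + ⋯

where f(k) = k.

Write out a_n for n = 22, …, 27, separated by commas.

d|22:{22,11,2,1}  Σf=22+11+2+1=36
q^23  k|23↦f(k): 1:1 23:23  a_23=24
d|24:{1,2,3,4,6,8,12,24}  Σf=1+2+3+4+6+8+12+24=60
d|25:{1,5,25}  Σf=1+5+25=31
d|26:{1,2,13,26}  Σf=1+2+13+26=42
q^27  k|27↦f(k): 1:1 3:3 9:9 27:27  a_27=40

36, 24, 60, 31, 42, 40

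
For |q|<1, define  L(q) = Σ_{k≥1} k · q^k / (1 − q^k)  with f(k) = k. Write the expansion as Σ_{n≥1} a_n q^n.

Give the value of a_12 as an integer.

a_12 = 28

q^12  k|12↦f(k): 12:12 6:6 4:4 3:3 2:2 1:1  a_12=28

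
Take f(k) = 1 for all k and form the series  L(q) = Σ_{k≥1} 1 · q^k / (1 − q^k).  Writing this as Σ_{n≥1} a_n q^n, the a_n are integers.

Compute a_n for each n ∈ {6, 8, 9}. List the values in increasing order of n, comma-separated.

n=6: 6·1 3·2 2·3 1·6  f→[1+1+1+1]=4
d|8:{1,2,4,8}  Σf=1+1+1+1=4
d|9:{1,3,9}  Σf=1+1+1=3

4, 4, 3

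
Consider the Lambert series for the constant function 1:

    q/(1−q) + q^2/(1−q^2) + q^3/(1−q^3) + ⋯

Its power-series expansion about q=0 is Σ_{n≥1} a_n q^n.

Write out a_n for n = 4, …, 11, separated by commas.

n=4: 1·4 2·2 4·1  f→[1+1+1]=3
n=5: 1·5 5·1  f→[1+1]=2
q^6  k|6↦f(k): 6:1 3:1 2:1 1:1  a_6=4
[q^7] f(7)=1,f(1)=1 ⇒ 2
d|8:{8,4,2,1}  Σf=1+1+1+1=4
d|9:{9,3,1}  Σf=1+1+1=3
[q^10] f(1)=1,f(2)=1,f(5)=1,f(10)=1 ⇒ 4
[q^11] f(11)=1,f(1)=1 ⇒ 2

3, 2, 4, 2, 4, 3, 4, 2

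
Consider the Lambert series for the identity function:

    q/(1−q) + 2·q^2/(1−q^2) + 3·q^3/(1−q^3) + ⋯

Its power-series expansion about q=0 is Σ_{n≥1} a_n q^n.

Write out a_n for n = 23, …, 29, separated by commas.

24, 60, 31, 42, 40, 56, 30

q^23  k|23↦f(k): 1:1 23:23  a_23=24
n=24: 1·24 2·12 3·8 4·6 6·4 8·3 12·2 24·1  f→[1+2+3+4+6+8+12+24]=60
[q^25] f(1)=1,f(5)=5,f(25)=25 ⇒ 31
n=26: 1·26 2·13 13·2 26·1  f→[1+2+13+26]=42
q^27  k|27↦f(k): 27:27 9:9 3:3 1:1  a_27=40
d|28:{1,2,4,7,14,28}  Σf=1+2+4+7+14+28=56
n=29: 1·29 29·1  f→[1+29]=30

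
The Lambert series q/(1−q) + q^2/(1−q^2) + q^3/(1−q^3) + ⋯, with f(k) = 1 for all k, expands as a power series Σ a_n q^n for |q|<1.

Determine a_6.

a_6 = 4

q^6  k|6↦f(k): 6:1 3:1 2:1 1:1  a_6=4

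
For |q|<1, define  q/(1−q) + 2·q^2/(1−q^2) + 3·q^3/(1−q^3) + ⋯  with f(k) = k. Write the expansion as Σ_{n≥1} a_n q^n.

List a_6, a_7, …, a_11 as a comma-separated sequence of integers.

n=6: 6·1 3·2 2·3 1·6  f→[6+3+2+1]=12
[q^7] f(1)=1,f(7)=7 ⇒ 8
q^8  k|8↦f(k): 8:8 4:4 2:2 1:1  a_8=15
n=9: 1·9 3·3 9·1  f→[1+3+9]=13
d|10:{1,2,5,10}  Σf=1+2+5+10=18
d|11:{1,11}  Σf=1+11=12

12, 8, 15, 13, 18, 12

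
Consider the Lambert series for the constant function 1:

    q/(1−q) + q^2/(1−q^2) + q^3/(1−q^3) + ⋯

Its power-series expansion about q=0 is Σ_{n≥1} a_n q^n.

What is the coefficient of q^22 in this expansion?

[q^22] f(22)=1,f(11)=1,f(2)=1,f(1)=1 ⇒ 4

a_22 = 4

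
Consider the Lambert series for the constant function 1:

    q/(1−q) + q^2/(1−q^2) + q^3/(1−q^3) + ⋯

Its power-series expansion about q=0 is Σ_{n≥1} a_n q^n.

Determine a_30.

n=30: 1·30 2·15 3·10 5·6 6·5 10·3 15·2 30·1  f→[1+1+1+1+1+1+1+1]=8

a_30 = 8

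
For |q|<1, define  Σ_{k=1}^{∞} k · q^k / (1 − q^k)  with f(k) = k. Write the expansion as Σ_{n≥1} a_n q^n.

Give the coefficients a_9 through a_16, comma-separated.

[q^9] f(9)=9,f(3)=3,f(1)=1 ⇒ 13
d|10:{1,2,5,10}  Σf=1+2+5+10=18
[q^11] f(1)=1,f(11)=11 ⇒ 12
d|12:{1,2,3,4,6,12}  Σf=1+2+3+4+6+12=28
q^13  k|13↦f(k): 13:13 1:1  a_13=14
[q^14] f(14)=14,f(7)=7,f(2)=2,f(1)=1 ⇒ 24
n=15: 15·1 5·3 3·5 1·15  f→[15+5+3+1]=24
n=16: 1·16 2·8 4·4 8·2 16·1  f→[1+2+4+8+16]=31

13, 18, 12, 28, 14, 24, 24, 31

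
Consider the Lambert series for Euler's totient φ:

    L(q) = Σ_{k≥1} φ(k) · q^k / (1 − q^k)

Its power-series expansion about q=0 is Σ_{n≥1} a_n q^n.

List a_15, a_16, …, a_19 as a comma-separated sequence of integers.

d|15:{15,5,3,1}  Σφ=8+4+2+1=15
[q^16] φ(16)=8,φ(8)=4,φ(4)=2,φ(2)=1,φ(1)=1 ⇒ 16
d|17:{1,17}  Σφ=1+16=17
n=18: 18·1 9·2 6·3 3·6 2·9 1·18  φ→[6+6+2+2+1+1]=18
[q^19] φ(19)=18,φ(1)=1 ⇒ 19

15, 16, 17, 18, 19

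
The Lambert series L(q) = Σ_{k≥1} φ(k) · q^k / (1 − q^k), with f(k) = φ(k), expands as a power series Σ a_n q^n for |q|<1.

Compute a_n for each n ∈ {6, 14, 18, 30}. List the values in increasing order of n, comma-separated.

d|6:{6,3,2,1}  Σφ=2+2+1+1=6
n=14: 1·14 2·7 7·2 14·1  φ→[1+1+6+6]=14
[q^18] φ(1)=1,φ(2)=1,φ(3)=2,φ(6)=2,φ(9)=6,φ(18)=6 ⇒ 18
d|30:{1,2,3,5,6,10,15,30}  Σφ=1+1+2+4+2+4+8+8=30

6, 14, 18, 30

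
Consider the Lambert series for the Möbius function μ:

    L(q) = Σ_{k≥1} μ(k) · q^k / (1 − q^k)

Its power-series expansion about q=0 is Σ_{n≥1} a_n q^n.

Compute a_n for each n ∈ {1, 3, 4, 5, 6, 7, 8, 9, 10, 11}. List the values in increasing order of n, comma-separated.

q^1  k|1↦μ(k): 1:1  a_1=1
n=3: 1·3 3·1  μ→[1+(-1)]=0
[q^4] μ(4)=0,μ(2)=-1,μ(1)=1 ⇒ 0
n=5: 1·5 5·1  μ→[1+(-1)]=0
d|6:{6,3,2,1}  Σμ=1+(-1)+(-1)+1=0
q^7  k|7↦μ(k): 7:-1 1:1  a_7=0
d|8:{8,4,2,1}  Σμ=0+0+(-1)+1=0
n=9: 1·9 3·3 9·1  μ→[1+(-1)+0]=0
[q^10] μ(10)=1,μ(5)=-1,μ(2)=-1,μ(1)=1 ⇒ 0
n=11: 1·11 11·1  μ→[1+(-1)]=0

1, 0, 0, 0, 0, 0, 0, 0, 0, 0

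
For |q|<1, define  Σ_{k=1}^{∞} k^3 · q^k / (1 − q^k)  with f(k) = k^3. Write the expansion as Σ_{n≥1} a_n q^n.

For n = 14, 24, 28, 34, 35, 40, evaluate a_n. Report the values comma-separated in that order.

3096, 16380, 25112, 44226, 43344, 73710

[q^14] f(1)=1,f(2)=8,f(7)=343,f(14)=2744 ⇒ 3096
q^24  k|24↦f(k): 24:13824 12:1728 8:512 6:216 4:64 3:27 2:8 1:1  a_24=16380
[q^28] f(28)=21952,f(14)=2744,f(7)=343,f(4)=64,f(2)=8,f(1)=1 ⇒ 25112
q^34  k|34↦f(k): 1:1 2:8 17:4913 34:39304  a_34=44226
d|35:{35,7,5,1}  Σf=42875+343+125+1=43344
n=40: 1·40 2·20 4·10 5·8 8·5 10·4 20·2 40·1  f→[1+8+64+125+512+1000+8000+64000]=73710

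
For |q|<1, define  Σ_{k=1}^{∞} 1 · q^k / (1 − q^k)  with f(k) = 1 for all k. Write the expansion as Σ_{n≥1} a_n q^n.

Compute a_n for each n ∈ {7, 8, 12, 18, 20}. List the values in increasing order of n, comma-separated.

2, 4, 6, 6, 6

q^7  k|7↦f(k): 1:1 7:1  a_7=2
n=8: 8·1 4·2 2·4 1·8  f→[1+1+1+1]=4
[q^12] f(1)=1,f(2)=1,f(3)=1,f(4)=1,f(6)=1,f(12)=1 ⇒ 6
n=18: 18·1 9·2 6·3 3·6 2·9 1·18  f→[1+1+1+1+1+1]=6
q^20  k|20↦f(k): 20:1 10:1 5:1 4:1 2:1 1:1  a_20=6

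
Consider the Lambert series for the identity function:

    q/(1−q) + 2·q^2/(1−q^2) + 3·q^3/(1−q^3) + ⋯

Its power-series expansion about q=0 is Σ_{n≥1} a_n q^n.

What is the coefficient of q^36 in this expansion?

a_36 = 91

d|36:{1,2,3,4,6,9,12,18,36}  Σf=1+2+3+4+6+9+12+18+36=91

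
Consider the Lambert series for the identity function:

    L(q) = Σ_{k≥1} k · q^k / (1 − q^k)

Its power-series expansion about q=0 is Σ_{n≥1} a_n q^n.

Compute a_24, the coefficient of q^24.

[q^24] f(24)=24,f(12)=12,f(8)=8,f(6)=6,f(4)=4,f(3)=3,f(2)=2,f(1)=1 ⇒ 60

a_24 = 60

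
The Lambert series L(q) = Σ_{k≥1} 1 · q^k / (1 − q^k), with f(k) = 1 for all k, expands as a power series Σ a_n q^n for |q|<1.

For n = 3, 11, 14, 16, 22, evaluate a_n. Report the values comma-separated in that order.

2, 2, 4, 5, 4

d|3:{1,3}  Σf=1+1=2
d|11:{1,11}  Σf=1+1=2
q^14  k|14↦f(k): 1:1 2:1 7:1 14:1  a_14=4
d|16:{1,2,4,8,16}  Σf=1+1+1+1+1=5
[q^22] f(1)=1,f(2)=1,f(11)=1,f(22)=1 ⇒ 4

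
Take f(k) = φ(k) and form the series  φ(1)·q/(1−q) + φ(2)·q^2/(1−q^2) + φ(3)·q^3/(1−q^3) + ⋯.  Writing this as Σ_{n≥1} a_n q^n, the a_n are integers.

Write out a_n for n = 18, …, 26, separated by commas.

d|18:{18,9,6,3,2,1}  Σφ=6+6+2+2+1+1=18
q^19  k|19↦φ(k): 1:1 19:18  a_19=19
[q^20] φ(20)=8,φ(10)=4,φ(5)=4,φ(4)=2,φ(2)=1,φ(1)=1 ⇒ 20
d|21:{1,3,7,21}  Σφ=1+2+6+12=21
n=22: 1·22 2·11 11·2 22·1  φ→[1+1+10+10]=22
[q^23] φ(23)=22,φ(1)=1 ⇒ 23
n=24: 1·24 2·12 3·8 4·6 6·4 8·3 12·2 24·1  φ→[1+1+2+2+2+4+4+8]=24
d|25:{1,5,25}  Σφ=1+4+20=25
q^26  k|26↦φ(k): 1:1 2:1 13:12 26:12  a_26=26

18, 19, 20, 21, 22, 23, 24, 25, 26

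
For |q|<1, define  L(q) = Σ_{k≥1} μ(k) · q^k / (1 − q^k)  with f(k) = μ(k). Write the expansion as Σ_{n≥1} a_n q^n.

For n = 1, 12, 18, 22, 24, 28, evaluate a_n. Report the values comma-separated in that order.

1, 0, 0, 0, 0, 0

d|1:{1}  Σμ=1=1
q^12  k|12↦μ(k): 1:1 2:-1 3:-1 4:0 6:1 12:0  a_12=0
[q^18] μ(1)=1,μ(2)=-1,μ(3)=-1,μ(6)=1,μ(9)=0,μ(18)=0 ⇒ 0
d|22:{22,11,2,1}  Σμ=1+(-1)+(-1)+1=0
[q^24] μ(1)=1,μ(2)=-1,μ(3)=-1,μ(4)=0,μ(6)=1,μ(8)=0,μ(12)=0,μ(24)=0 ⇒ 0
q^28  k|28↦μ(k): 28:0 14:1 7:-1 4:0 2:-1 1:1  a_28=0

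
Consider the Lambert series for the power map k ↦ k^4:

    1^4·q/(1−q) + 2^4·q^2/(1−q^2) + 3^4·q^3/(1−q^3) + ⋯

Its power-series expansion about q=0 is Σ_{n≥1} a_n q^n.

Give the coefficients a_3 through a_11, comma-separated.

[q^3] f(3)=81,f(1)=1 ⇒ 82
[q^4] f(1)=1,f(2)=16,f(4)=256 ⇒ 273
q^5  k|5↦f(k): 1:1 5:625  a_5=626
[q^6] f(1)=1,f(2)=16,f(3)=81,f(6)=1296 ⇒ 1394
[q^7] f(7)=2401,f(1)=1 ⇒ 2402
n=8: 8·1 4·2 2·4 1·8  f→[4096+256+16+1]=4369
n=9: 1·9 3·3 9·1  f→[1+81+6561]=6643
[q^10] f(10)=10000,f(5)=625,f(2)=16,f(1)=1 ⇒ 10642
d|11:{1,11}  Σf=1+14641=14642

82, 273, 626, 1394, 2402, 4369, 6643, 10642, 14642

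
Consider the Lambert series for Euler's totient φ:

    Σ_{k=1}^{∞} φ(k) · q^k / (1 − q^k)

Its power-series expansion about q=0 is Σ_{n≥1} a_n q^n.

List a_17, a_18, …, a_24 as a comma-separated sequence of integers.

q^17  k|17↦φ(k): 17:16 1:1  a_17=17
n=18: 1·18 2·9 3·6 6·3 9·2 18·1  φ→[1+1+2+2+6+6]=18
q^19  k|19↦φ(k): 19:18 1:1  a_19=19
q^20  k|20↦φ(k): 1:1 2:1 4:2 5:4 10:4 20:8  a_20=20
q^21  k|21↦φ(k): 1:1 3:2 7:6 21:12  a_21=21
n=22: 22·1 11·2 2·11 1·22  φ→[10+10+1+1]=22
[q^23] φ(1)=1,φ(23)=22 ⇒ 23
q^24  k|24↦φ(k): 24:8 12:4 8:4 6:2 4:2 3:2 2:1 1:1  a_24=24

17, 18, 19, 20, 21, 22, 23, 24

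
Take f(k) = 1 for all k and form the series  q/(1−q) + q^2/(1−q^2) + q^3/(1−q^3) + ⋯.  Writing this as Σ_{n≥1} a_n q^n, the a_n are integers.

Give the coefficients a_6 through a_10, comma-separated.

d|6:{6,3,2,1}  Σf=1+1+1+1=4
d|7:{1,7}  Σf=1+1=2
n=8: 8·1 4·2 2·4 1·8  f→[1+1+1+1]=4
d|9:{9,3,1}  Σf=1+1+1=3
n=10: 1·10 2·5 5·2 10·1  f→[1+1+1+1]=4

4, 2, 4, 3, 4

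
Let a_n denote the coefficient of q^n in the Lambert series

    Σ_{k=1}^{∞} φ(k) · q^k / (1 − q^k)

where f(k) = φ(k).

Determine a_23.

d|23:{23,1}  Σφ=22+1=23

a_23 = 23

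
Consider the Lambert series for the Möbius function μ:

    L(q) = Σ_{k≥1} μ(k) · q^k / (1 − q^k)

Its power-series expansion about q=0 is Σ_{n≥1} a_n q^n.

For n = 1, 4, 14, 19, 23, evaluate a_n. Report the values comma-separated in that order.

1, 0, 0, 0, 0

[q^1] μ(1)=1 ⇒ 1
n=4: 1·4 2·2 4·1  μ→[1+(-1)+0]=0
n=14: 14·1 7·2 2·7 1·14  μ→[1+(-1)+(-1)+1]=0
d|19:{1,19}  Σμ=1+(-1)=0
[q^23] μ(1)=1,μ(23)=-1 ⇒ 0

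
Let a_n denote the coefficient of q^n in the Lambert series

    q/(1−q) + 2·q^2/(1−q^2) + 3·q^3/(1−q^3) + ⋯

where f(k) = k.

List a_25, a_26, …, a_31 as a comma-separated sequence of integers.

31, 42, 40, 56, 30, 72, 32

d|25:{1,5,25}  Σf=1+5+25=31
q^26  k|26↦f(k): 1:1 2:2 13:13 26:26  a_26=42
[q^27] f(1)=1,f(3)=3,f(9)=9,f(27)=27 ⇒ 40
d|28:{28,14,7,4,2,1}  Σf=28+14+7+4+2+1=56
n=29: 29·1 1·29  f→[29+1]=30
[q^30] f(30)=30,f(15)=15,f(10)=10,f(6)=6,f(5)=5,f(3)=3,f(2)=2,f(1)=1 ⇒ 72
q^31  k|31↦f(k): 1:1 31:31  a_31=32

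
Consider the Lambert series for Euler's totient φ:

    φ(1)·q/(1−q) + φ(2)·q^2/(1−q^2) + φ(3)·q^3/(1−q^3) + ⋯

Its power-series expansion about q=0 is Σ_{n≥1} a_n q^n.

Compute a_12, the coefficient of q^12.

[q^12] φ(12)=4,φ(6)=2,φ(4)=2,φ(3)=2,φ(2)=1,φ(1)=1 ⇒ 12

a_12 = 12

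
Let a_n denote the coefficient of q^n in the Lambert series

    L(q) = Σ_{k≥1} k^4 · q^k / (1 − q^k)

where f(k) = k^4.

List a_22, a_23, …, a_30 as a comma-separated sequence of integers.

248914, 279842, 358258, 391251, 485554, 538084, 655746, 707282, 872644

n=22: 1·22 2·11 11·2 22·1  f→[1+16+14641+234256]=248914
[q^23] f(23)=279841,f(1)=1 ⇒ 279842
d|24:{24,12,8,6,4,3,2,1}  Σf=331776+20736+4096+1296+256+81+16+1=358258
[q^25] f(1)=1,f(5)=625,f(25)=390625 ⇒ 391251
d|26:{26,13,2,1}  Σf=456976+28561+16+1=485554
n=27: 1·27 3·9 9·3 27·1  f→[1+81+6561+531441]=538084
n=28: 1·28 2·14 4·7 7·4 14·2 28·1  f→[1+16+256+2401+38416+614656]=655746
n=29: 1·29 29·1  f→[1+707281]=707282
n=30: 1·30 2·15 3·10 5·6 6·5 10·3 15·2 30·1  f→[1+16+81+625+1296+10000+50625+810000]=872644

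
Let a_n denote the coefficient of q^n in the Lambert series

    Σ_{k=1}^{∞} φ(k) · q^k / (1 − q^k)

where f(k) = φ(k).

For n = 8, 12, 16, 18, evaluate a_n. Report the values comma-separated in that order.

q^8  k|8↦φ(k): 1:1 2:1 4:2 8:4  a_8=8
n=12: 1·12 2·6 3·4 4·3 6·2 12·1  φ→[1+1+2+2+2+4]=12
d|16:{1,2,4,8,16}  Σφ=1+1+2+4+8=16
d|18:{1,2,3,6,9,18}  Σφ=1+1+2+2+6+6=18

8, 12, 16, 18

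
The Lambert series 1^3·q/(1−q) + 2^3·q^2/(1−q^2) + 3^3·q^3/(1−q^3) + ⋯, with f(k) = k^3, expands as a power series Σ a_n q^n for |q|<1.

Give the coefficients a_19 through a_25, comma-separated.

6860, 9198, 9632, 11988, 12168, 16380, 15751

[q^19] f(1)=1,f(19)=6859 ⇒ 6860
q^20  k|20↦f(k): 1:1 2:8 4:64 5:125 10:1000 20:8000  a_20=9198
n=21: 21·1 7·3 3·7 1·21  f→[9261+343+27+1]=9632
n=22: 1·22 2·11 11·2 22·1  f→[1+8+1331+10648]=11988
[q^23] f(1)=1,f(23)=12167 ⇒ 12168
d|24:{24,12,8,6,4,3,2,1}  Σf=13824+1728+512+216+64+27+8+1=16380
q^25  k|25↦f(k): 25:15625 5:125 1:1  a_25=15751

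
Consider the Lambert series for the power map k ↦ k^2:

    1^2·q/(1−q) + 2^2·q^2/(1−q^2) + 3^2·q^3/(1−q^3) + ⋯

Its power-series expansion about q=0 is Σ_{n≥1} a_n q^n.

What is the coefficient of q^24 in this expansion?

a_24 = 850

n=24: 1·24 2·12 3·8 4·6 6·4 8·3 12·2 24·1  f→[1+4+9+16+36+64+144+576]=850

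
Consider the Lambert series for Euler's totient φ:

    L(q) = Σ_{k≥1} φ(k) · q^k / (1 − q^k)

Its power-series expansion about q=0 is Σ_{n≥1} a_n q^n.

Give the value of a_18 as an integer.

n=18: 1·18 2·9 3·6 6·3 9·2 18·1  φ→[1+1+2+2+6+6]=18

a_18 = 18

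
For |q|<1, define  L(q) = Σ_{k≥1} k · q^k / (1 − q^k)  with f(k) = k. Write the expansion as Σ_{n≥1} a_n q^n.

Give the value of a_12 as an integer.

a_12 = 28

[q^12] f(1)=1,f(2)=2,f(3)=3,f(4)=4,f(6)=6,f(12)=12 ⇒ 28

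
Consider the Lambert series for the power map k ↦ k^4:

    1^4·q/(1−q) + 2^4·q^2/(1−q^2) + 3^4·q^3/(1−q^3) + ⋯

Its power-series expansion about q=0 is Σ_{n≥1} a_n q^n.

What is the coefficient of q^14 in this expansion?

[q^14] f(1)=1,f(2)=16,f(7)=2401,f(14)=38416 ⇒ 40834

a_14 = 40834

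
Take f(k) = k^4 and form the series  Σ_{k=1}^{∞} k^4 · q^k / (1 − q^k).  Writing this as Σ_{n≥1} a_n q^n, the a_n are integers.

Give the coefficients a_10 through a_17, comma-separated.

n=10: 10·1 5·2 2·5 1·10  f→[10000+625+16+1]=10642
d|11:{1,11}  Σf=1+14641=14642
d|12:{12,6,4,3,2,1}  Σf=20736+1296+256+81+16+1=22386
q^13  k|13↦f(k): 1:1 13:28561  a_13=28562
d|14:{14,7,2,1}  Σf=38416+2401+16+1=40834
n=15: 1·15 3·5 5·3 15·1  f→[1+81+625+50625]=51332
[q^16] f(1)=1,f(2)=16,f(4)=256,f(8)=4096,f(16)=65536 ⇒ 69905
n=17: 1·17 17·1  f→[1+83521]=83522

10642, 14642, 22386, 28562, 40834, 51332, 69905, 83522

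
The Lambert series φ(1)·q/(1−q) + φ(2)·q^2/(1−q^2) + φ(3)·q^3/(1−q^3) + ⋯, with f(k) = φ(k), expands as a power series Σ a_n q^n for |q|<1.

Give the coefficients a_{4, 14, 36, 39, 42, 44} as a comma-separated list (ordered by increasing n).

q^4  k|4↦φ(k): 4:2 2:1 1:1  a_4=4
d|14:{1,2,7,14}  Σφ=1+1+6+6=14
q^36  k|36↦φ(k): 1:1 2:1 3:2 4:2 6:2 9:6 12:4 18:6 36:12  a_36=36
n=39: 1·39 3·13 13·3 39·1  φ→[1+2+12+24]=39
q^42  k|42↦φ(k): 42:12 21:12 14:6 7:6 6:2 3:2 2:1 1:1  a_42=42
d|44:{1,2,4,11,22,44}  Σφ=1+1+2+10+10+20=44

4, 14, 36, 39, 42, 44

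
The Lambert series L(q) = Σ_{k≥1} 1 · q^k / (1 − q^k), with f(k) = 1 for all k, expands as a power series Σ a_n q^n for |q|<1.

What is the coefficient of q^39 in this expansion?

q^39  k|39↦f(k): 1:1 3:1 13:1 39:1  a_39=4

a_39 = 4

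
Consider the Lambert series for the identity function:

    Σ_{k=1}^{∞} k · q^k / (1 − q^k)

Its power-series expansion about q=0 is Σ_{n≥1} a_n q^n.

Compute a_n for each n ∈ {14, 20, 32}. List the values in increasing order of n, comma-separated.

24, 42, 63

q^14  k|14↦f(k): 1:1 2:2 7:7 14:14  a_14=24
[q^20] f(1)=1,f(2)=2,f(4)=4,f(5)=5,f(10)=10,f(20)=20 ⇒ 42
n=32: 1·32 2·16 4·8 8·4 16·2 32·1  f→[1+2+4+8+16+32]=63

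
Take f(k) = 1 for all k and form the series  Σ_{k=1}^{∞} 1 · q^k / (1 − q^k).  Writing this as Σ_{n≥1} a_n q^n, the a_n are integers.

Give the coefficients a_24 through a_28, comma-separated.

n=24: 1·24 2·12 3·8 4·6 6·4 8·3 12·2 24·1  f→[1+1+1+1+1+1+1+1]=8
n=25: 1·25 5·5 25·1  f→[1+1+1]=3
q^26  k|26↦f(k): 26:1 13:1 2:1 1:1  a_26=4
d|27:{27,9,3,1}  Σf=1+1+1+1=4
[q^28] f(28)=1,f(14)=1,f(7)=1,f(4)=1,f(2)=1,f(1)=1 ⇒ 6

8, 3, 4, 4, 6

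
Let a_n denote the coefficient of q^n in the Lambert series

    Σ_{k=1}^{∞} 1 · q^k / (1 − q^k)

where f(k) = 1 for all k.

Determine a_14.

n=14: 14·1 7·2 2·7 1·14  f→[1+1+1+1]=4

a_14 = 4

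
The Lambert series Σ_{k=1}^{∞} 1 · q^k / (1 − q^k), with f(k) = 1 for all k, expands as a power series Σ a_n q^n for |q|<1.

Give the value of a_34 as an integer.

q^34  k|34↦f(k): 1:1 2:1 17:1 34:1  a_34=4

a_34 = 4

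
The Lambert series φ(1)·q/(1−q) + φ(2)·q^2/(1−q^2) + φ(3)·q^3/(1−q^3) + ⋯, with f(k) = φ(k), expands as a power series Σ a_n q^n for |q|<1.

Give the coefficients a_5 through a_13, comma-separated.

d|5:{1,5}  Σφ=1+4=5
[q^6] φ(1)=1,φ(2)=1,φ(3)=2,φ(6)=2 ⇒ 6
[q^7] φ(1)=1,φ(7)=6 ⇒ 7
n=8: 8·1 4·2 2·4 1·8  φ→[4+2+1+1]=8
[q^9] φ(1)=1,φ(3)=2,φ(9)=6 ⇒ 9
n=10: 10·1 5·2 2·5 1·10  φ→[4+4+1+1]=10
q^11  k|11↦φ(k): 1:1 11:10  a_11=11
d|12:{12,6,4,3,2,1}  Σφ=4+2+2+2+1+1=12
d|13:{13,1}  Σφ=12+1=13

5, 6, 7, 8, 9, 10, 11, 12, 13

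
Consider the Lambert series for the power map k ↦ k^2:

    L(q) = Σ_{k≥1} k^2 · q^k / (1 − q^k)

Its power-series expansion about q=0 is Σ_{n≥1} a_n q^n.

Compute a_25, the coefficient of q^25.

a_25 = 651

n=25: 25·1 5·5 1·25  f→[625+25+1]=651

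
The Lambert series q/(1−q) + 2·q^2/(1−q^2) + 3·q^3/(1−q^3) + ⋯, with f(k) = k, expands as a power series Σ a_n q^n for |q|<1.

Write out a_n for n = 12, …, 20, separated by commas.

28, 14, 24, 24, 31, 18, 39, 20, 42

[q^12] f(1)=1,f(2)=2,f(3)=3,f(4)=4,f(6)=6,f(12)=12 ⇒ 28
n=13: 13·1 1·13  f→[13+1]=14
q^14  k|14↦f(k): 14:14 7:7 2:2 1:1  a_14=24
q^15  k|15↦f(k): 1:1 3:3 5:5 15:15  a_15=24
n=16: 16·1 8·2 4·4 2·8 1·16  f→[16+8+4+2+1]=31
n=17: 1·17 17·1  f→[1+17]=18
d|18:{1,2,3,6,9,18}  Σf=1+2+3+6+9+18=39
d|19:{1,19}  Σf=1+19=20
q^20  k|20↦f(k): 20:20 10:10 5:5 4:4 2:2 1:1  a_20=42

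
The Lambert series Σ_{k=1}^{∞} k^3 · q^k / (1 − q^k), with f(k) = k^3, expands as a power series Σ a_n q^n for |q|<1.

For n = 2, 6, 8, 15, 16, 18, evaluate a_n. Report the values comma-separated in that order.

[q^2] f(1)=1,f(2)=8 ⇒ 9
d|6:{1,2,3,6}  Σf=1+8+27+216=252
[q^8] f(8)=512,f(4)=64,f(2)=8,f(1)=1 ⇒ 585
d|15:{1,3,5,15}  Σf=1+27+125+3375=3528
q^16  k|16↦f(k): 16:4096 8:512 4:64 2:8 1:1  a_16=4681
[q^18] f(1)=1,f(2)=8,f(3)=27,f(6)=216,f(9)=729,f(18)=5832 ⇒ 6813

9, 252, 585, 3528, 4681, 6813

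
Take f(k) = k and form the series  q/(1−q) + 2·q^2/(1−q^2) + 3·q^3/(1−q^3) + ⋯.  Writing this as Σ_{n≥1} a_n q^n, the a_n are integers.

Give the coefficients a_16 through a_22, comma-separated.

n=16: 1·16 2·8 4·4 8·2 16·1  f→[1+2+4+8+16]=31
q^17  k|17↦f(k): 17:17 1:1  a_17=18
n=18: 18·1 9·2 6·3 3·6 2·9 1·18  f→[18+9+6+3+2+1]=39
[q^19] f(1)=1,f(19)=19 ⇒ 20
n=20: 20·1 10·2 5·4 4·5 2·10 1·20  f→[20+10+5+4+2+1]=42
q^21  k|21↦f(k): 1:1 3:3 7:7 21:21  a_21=32
d|22:{22,11,2,1}  Σf=22+11+2+1=36

31, 18, 39, 20, 42, 32, 36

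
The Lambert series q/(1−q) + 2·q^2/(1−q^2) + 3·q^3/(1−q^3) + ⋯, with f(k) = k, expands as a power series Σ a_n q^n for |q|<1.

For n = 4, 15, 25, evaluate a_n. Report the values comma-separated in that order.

d|4:{4,2,1}  Σf=4+2+1=7
d|15:{1,3,5,15}  Σf=1+3+5+15=24
n=25: 1·25 5·5 25·1  f→[1+5+25]=31

7, 24, 31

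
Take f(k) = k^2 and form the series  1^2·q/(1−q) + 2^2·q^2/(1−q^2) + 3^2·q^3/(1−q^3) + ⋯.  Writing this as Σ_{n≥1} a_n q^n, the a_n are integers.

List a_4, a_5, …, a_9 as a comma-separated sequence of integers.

21, 26, 50, 50, 85, 91

[q^4] f(1)=1,f(2)=4,f(4)=16 ⇒ 21
d|5:{5,1}  Σf=25+1=26
q^6  k|6↦f(k): 6:36 3:9 2:4 1:1  a_6=50
n=7: 7·1 1·7  f→[49+1]=50
n=8: 1·8 2·4 4·2 8·1  f→[1+4+16+64]=85
d|9:{1,3,9}  Σf=1+9+81=91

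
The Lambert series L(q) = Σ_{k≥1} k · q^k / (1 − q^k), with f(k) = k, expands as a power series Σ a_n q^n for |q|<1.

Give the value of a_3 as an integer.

[q^3] f(3)=3,f(1)=1 ⇒ 4

a_3 = 4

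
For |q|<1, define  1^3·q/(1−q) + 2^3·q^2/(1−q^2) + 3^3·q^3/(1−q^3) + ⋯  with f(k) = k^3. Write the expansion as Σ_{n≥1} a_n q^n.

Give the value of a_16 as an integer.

d|16:{1,2,4,8,16}  Σf=1+8+64+512+4096=4681

a_16 = 4681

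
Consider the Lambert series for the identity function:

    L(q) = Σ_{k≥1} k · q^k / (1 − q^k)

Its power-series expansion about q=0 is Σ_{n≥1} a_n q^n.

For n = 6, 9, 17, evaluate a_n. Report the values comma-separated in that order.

d|6:{1,2,3,6}  Σf=1+2+3+6=12
[q^9] f(1)=1,f(3)=3,f(9)=9 ⇒ 13
q^17  k|17↦f(k): 17:17 1:1  a_17=18

12, 13, 18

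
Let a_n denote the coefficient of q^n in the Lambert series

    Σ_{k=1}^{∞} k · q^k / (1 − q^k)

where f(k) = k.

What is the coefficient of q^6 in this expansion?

n=6: 6·1 3·2 2·3 1·6  f→[6+3+2+1]=12

a_6 = 12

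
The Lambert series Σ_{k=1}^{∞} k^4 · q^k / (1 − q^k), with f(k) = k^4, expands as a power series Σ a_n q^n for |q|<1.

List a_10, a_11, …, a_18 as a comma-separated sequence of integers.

10642, 14642, 22386, 28562, 40834, 51332, 69905, 83522, 112931

q^10  k|10↦f(k): 10:10000 5:625 2:16 1:1  a_10=10642
q^11  k|11↦f(k): 1:1 11:14641  a_11=14642
[q^12] f(1)=1,f(2)=16,f(3)=81,f(4)=256,f(6)=1296,f(12)=20736 ⇒ 22386
n=13: 1·13 13·1  f→[1+28561]=28562
[q^14] f(1)=1,f(2)=16,f(7)=2401,f(14)=38416 ⇒ 40834
n=15: 1·15 3·5 5·3 15·1  f→[1+81+625+50625]=51332
d|16:{1,2,4,8,16}  Σf=1+16+256+4096+65536=69905
n=17: 1·17 17·1  f→[1+83521]=83522
d|18:{1,2,3,6,9,18}  Σf=1+16+81+1296+6561+104976=112931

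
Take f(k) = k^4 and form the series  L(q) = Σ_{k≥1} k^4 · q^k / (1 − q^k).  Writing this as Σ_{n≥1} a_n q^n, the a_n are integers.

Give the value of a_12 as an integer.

a_12 = 22386

d|12:{1,2,3,4,6,12}  Σf=1+16+81+256+1296+20736=22386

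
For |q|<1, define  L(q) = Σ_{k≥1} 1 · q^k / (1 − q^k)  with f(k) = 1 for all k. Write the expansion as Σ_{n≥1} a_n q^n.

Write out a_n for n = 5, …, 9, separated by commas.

2, 4, 2, 4, 3

[q^5] f(5)=1,f(1)=1 ⇒ 2
[q^6] f(1)=1,f(2)=1,f(3)=1,f(6)=1 ⇒ 4
d|7:{7,1}  Σf=1+1=2
q^8  k|8↦f(k): 1:1 2:1 4:1 8:1  a_8=4
q^9  k|9↦f(k): 9:1 3:1 1:1  a_9=3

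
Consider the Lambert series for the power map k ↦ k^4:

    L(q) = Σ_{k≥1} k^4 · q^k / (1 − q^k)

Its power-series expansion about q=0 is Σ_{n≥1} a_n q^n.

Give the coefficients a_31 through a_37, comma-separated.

923522, 1118481, 1200644, 1419874, 1503652, 1813539, 1874162

q^31  k|31↦f(k): 31:923521 1:1  a_31=923522
n=32: 1·32 2·16 4·8 8·4 16·2 32·1  f→[1+16+256+4096+65536+1048576]=1118481
d|33:{33,11,3,1}  Σf=1185921+14641+81+1=1200644
q^34  k|34↦f(k): 1:1 2:16 17:83521 34:1336336  a_34=1419874
q^35  k|35↦f(k): 35:1500625 7:2401 5:625 1:1  a_35=1503652
n=36: 36·1 18·2 12·3 9·4 6·6 4·9 3·12 2·18 1·36  f→[1679616+104976+20736+6561+1296+256+81+16+1]=1813539
n=37: 1·37 37·1  f→[1+1874161]=1874162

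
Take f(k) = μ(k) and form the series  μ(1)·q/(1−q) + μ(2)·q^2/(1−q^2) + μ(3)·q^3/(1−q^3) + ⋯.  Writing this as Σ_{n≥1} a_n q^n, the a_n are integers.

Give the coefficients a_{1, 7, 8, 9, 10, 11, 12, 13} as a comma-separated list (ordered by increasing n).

1, 0, 0, 0, 0, 0, 0, 0

n=1: 1·1  μ→[1]=1
d|7:{1,7}  Σμ=1+(-1)=0
d|8:{1,2,4,8}  Σμ=1+(-1)+0+0=0
n=9: 1·9 3·3 9·1  μ→[1+(-1)+0]=0
d|10:{1,2,5,10}  Σμ=1+(-1)+(-1)+1=0
[q^11] μ(11)=-1,μ(1)=1 ⇒ 0
d|12:{12,6,4,3,2,1}  Σμ=0+1+0+(-1)+(-1)+1=0
q^13  k|13↦μ(k): 1:1 13:-1  a_13=0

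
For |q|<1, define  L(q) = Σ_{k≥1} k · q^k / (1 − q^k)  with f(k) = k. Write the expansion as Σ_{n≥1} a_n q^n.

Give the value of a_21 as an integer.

n=21: 21·1 7·3 3·7 1·21  f→[21+7+3+1]=32

a_21 = 32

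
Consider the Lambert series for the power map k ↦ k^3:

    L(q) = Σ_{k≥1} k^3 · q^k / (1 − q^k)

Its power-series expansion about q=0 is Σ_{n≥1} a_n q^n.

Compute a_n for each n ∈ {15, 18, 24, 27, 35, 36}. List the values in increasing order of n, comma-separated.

n=15: 15·1 5·3 3·5 1·15  f→[3375+125+27+1]=3528
n=18: 18·1 9·2 6·3 3·6 2·9 1·18  f→[5832+729+216+27+8+1]=6813
d|24:{1,2,3,4,6,8,12,24}  Σf=1+8+27+64+216+512+1728+13824=16380
d|27:{27,9,3,1}  Σf=19683+729+27+1=20440
d|35:{1,5,7,35}  Σf=1+125+343+42875=43344
[q^36] f(36)=46656,f(18)=5832,f(12)=1728,f(9)=729,f(6)=216,f(4)=64,f(3)=27,f(2)=8,f(1)=1 ⇒ 55261

3528, 6813, 16380, 20440, 43344, 55261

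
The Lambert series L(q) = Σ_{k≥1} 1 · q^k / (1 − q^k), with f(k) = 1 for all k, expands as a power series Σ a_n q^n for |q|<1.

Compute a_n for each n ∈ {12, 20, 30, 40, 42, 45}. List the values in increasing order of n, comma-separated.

6, 6, 8, 8, 8, 6

d|12:{1,2,3,4,6,12}  Σf=1+1+1+1+1+1=6
n=20: 20·1 10·2 5·4 4·5 2·10 1·20  f→[1+1+1+1+1+1]=6
[q^30] f(30)=1,f(15)=1,f(10)=1,f(6)=1,f(5)=1,f(3)=1,f(2)=1,f(1)=1 ⇒ 8
d|40:{40,20,10,8,5,4,2,1}  Σf=1+1+1+1+1+1+1+1=8
q^42  k|42↦f(k): 1:1 2:1 3:1 6:1 7:1 14:1 21:1 42:1  a_42=8
n=45: 1·45 3·15 5·9 9·5 15·3 45·1  f→[1+1+1+1+1+1]=6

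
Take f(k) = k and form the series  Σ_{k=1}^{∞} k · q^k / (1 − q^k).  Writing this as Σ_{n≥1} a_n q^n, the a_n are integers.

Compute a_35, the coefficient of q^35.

q^35  k|35↦f(k): 1:1 5:5 7:7 35:35  a_35=48

a_35 = 48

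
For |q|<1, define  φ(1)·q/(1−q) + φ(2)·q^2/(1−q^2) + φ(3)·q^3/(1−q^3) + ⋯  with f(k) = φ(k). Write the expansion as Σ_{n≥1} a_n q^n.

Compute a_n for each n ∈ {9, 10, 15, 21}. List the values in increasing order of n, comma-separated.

q^9  k|9↦φ(k): 9:6 3:2 1:1  a_9=9
n=10: 10·1 5·2 2·5 1·10  φ→[4+4+1+1]=10
d|15:{15,5,3,1}  Σφ=8+4+2+1=15
d|21:{1,3,7,21}  Σφ=1+2+6+12=21

9, 10, 15, 21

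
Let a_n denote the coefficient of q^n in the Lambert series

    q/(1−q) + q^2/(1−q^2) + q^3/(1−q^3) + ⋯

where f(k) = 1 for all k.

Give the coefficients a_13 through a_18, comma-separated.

[q^13] f(1)=1,f(13)=1 ⇒ 2
q^14  k|14↦f(k): 14:1 7:1 2:1 1:1  a_14=4
q^15  k|15↦f(k): 15:1 5:1 3:1 1:1  a_15=4
n=16: 1·16 2·8 4·4 8·2 16·1  f→[1+1+1+1+1]=5
d|17:{17,1}  Σf=1+1=2
[q^18] f(1)=1,f(2)=1,f(3)=1,f(6)=1,f(9)=1,f(18)=1 ⇒ 6

2, 4, 4, 5, 2, 6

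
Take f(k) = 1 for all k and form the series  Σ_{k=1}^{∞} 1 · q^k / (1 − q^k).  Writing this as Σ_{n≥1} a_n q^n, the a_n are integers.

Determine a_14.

a_14 = 4

q^14  k|14↦f(k): 1:1 2:1 7:1 14:1  a_14=4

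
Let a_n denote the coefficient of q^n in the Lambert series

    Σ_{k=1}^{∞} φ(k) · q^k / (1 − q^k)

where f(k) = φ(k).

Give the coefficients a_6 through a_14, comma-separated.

[q^6] φ(6)=2,φ(3)=2,φ(2)=1,φ(1)=1 ⇒ 6
q^7  k|7↦φ(k): 7:6 1:1  a_7=7
q^8  k|8↦φ(k): 8:4 4:2 2:1 1:1  a_8=8
n=9: 1·9 3·3 9·1  φ→[1+2+6]=9
q^10  k|10↦φ(k): 1:1 2:1 5:4 10:4  a_10=10
[q^11] φ(11)=10,φ(1)=1 ⇒ 11
[q^12] φ(12)=4,φ(6)=2,φ(4)=2,φ(3)=2,φ(2)=1,φ(1)=1 ⇒ 12
d|13:{1,13}  Σφ=1+12=13
n=14: 1·14 2·7 7·2 14·1  φ→[1+1+6+6]=14

6, 7, 8, 9, 10, 11, 12, 13, 14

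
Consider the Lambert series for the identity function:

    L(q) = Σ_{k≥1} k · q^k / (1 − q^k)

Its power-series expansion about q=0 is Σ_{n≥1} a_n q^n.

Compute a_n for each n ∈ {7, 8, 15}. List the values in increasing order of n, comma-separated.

8, 15, 24

[q^7] f(1)=1,f(7)=7 ⇒ 8
n=8: 8·1 4·2 2·4 1·8  f→[8+4+2+1]=15
q^15  k|15↦f(k): 15:15 5:5 3:3 1:1  a_15=24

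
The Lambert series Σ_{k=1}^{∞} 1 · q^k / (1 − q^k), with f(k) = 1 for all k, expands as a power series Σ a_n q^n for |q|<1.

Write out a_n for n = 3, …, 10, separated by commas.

n=3: 1·3 3·1  f→[1+1]=2
q^4  k|4↦f(k): 1:1 2:1 4:1  a_4=3
q^5  k|5↦f(k): 1:1 5:1  a_5=2
q^6  k|6↦f(k): 6:1 3:1 2:1 1:1  a_6=4
[q^7] f(1)=1,f(7)=1 ⇒ 2
[q^8] f(1)=1,f(2)=1,f(4)=1,f(8)=1 ⇒ 4
d|9:{9,3,1}  Σf=1+1+1=3
q^10  k|10↦f(k): 10:1 5:1 2:1 1:1  a_10=4

2, 3, 2, 4, 2, 4, 3, 4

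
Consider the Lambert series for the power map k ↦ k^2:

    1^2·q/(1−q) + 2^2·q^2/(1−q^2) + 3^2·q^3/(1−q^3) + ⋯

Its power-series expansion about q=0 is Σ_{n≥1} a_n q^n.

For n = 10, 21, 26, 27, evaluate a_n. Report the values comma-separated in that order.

130, 500, 850, 820

q^10  k|10↦f(k): 1:1 2:4 5:25 10:100  a_10=130
n=21: 21·1 7·3 3·7 1·21  f→[441+49+9+1]=500
d|26:{26,13,2,1}  Σf=676+169+4+1=850
d|27:{27,9,3,1}  Σf=729+81+9+1=820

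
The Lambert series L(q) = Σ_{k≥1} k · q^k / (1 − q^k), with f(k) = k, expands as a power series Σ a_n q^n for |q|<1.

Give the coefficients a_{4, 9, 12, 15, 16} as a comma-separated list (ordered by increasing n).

d|4:{4,2,1}  Σf=4+2+1=7
[q^9] f(9)=9,f(3)=3,f(1)=1 ⇒ 13
n=12: 1·12 2·6 3·4 4·3 6·2 12·1  f→[1+2+3+4+6+12]=28
d|15:{15,5,3,1}  Σf=15+5+3+1=24
[q^16] f(16)=16,f(8)=8,f(4)=4,f(2)=2,f(1)=1 ⇒ 31

7, 13, 28, 24, 31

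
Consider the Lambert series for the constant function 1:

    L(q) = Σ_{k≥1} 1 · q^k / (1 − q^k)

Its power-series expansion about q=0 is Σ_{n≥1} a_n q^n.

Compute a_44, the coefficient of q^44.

[q^44] f(1)=1,f(2)=1,f(4)=1,f(11)=1,f(22)=1,f(44)=1 ⇒ 6

a_44 = 6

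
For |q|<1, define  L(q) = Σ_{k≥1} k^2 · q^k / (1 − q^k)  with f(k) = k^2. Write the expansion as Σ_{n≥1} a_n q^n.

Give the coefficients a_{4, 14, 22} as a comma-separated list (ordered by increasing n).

q^4  k|4↦f(k): 4:16 2:4 1:1  a_4=21
d|14:{1,2,7,14}  Σf=1+4+49+196=250
d|22:{22,11,2,1}  Σf=484+121+4+1=610

21, 250, 610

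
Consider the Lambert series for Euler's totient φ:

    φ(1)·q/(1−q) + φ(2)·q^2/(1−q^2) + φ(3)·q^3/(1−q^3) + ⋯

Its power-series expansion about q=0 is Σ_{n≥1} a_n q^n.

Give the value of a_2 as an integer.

d|2:{2,1}  Σφ=1+1=2

a_2 = 2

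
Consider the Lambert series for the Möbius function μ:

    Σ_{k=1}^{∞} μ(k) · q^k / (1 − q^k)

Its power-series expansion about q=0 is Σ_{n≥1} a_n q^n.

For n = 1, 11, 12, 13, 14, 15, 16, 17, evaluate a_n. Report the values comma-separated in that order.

n=1: 1·1  μ→[1]=1
q^11  k|11↦μ(k): 11:-1 1:1  a_11=0
q^12  k|12↦μ(k): 12:0 6:1 4:0 3:-1 2:-1 1:1  a_12=0
[q^13] μ(1)=1,μ(13)=-1 ⇒ 0
n=14: 14·1 7·2 2·7 1·14  μ→[1+(-1)+(-1)+1]=0
[q^15] μ(15)=1,μ(5)=-1,μ(3)=-1,μ(1)=1 ⇒ 0
d|16:{1,2,4,8,16}  Σμ=1+(-1)+0+0+0=0
n=17: 17·1 1·17  μ→[(-1)+1]=0

1, 0, 0, 0, 0, 0, 0, 0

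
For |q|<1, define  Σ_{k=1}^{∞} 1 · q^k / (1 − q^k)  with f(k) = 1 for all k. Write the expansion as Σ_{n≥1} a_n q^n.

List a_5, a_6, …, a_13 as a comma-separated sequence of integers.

2, 4, 2, 4, 3, 4, 2, 6, 2

n=5: 1·5 5·1  f→[1+1]=2
q^6  k|6↦f(k): 1:1 2:1 3:1 6:1  a_6=4
q^7  k|7↦f(k): 7:1 1:1  a_7=2
d|8:{1,2,4,8}  Σf=1+1+1+1=4
q^9  k|9↦f(k): 9:1 3:1 1:1  a_9=3
q^10  k|10↦f(k): 1:1 2:1 5:1 10:1  a_10=4
n=11: 11·1 1·11  f→[1+1]=2
n=12: 1·12 2·6 3·4 4·3 6·2 12·1  f→[1+1+1+1+1+1]=6
q^13  k|13↦f(k): 1:1 13:1  a_13=2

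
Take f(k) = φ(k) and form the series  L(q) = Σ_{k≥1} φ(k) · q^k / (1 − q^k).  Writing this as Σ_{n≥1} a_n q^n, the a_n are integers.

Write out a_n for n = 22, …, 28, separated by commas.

d|22:{1,2,11,22}  Σφ=1+1+10+10=22
n=23: 1·23 23·1  φ→[1+22]=23
[q^24] φ(24)=8,φ(12)=4,φ(8)=4,φ(6)=2,φ(4)=2,φ(3)=2,φ(2)=1,φ(1)=1 ⇒ 24
q^25  k|25↦φ(k): 1:1 5:4 25:20  a_25=25
q^26  k|26↦φ(k): 1:1 2:1 13:12 26:12  a_26=26
d|27:{1,3,9,27}  Σφ=1+2+6+18=27
q^28  k|28↦φ(k): 1:1 2:1 4:2 7:6 14:6 28:12  a_28=28

22, 23, 24, 25, 26, 27, 28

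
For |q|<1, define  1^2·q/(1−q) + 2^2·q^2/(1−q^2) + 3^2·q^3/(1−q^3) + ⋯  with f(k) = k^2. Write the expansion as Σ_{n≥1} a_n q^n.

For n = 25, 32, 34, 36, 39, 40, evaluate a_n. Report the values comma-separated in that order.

651, 1365, 1450, 1911, 1700, 2210

d|25:{1,5,25}  Σf=1+25+625=651
[q^32] f(1)=1,f(2)=4,f(4)=16,f(8)=64,f(16)=256,f(32)=1024 ⇒ 1365
n=34: 34·1 17·2 2·17 1·34  f→[1156+289+4+1]=1450
[q^36] f(1)=1,f(2)=4,f(3)=9,f(4)=16,f(6)=36,f(9)=81,f(12)=144,f(18)=324,f(36)=1296 ⇒ 1911
n=39: 1·39 3·13 13·3 39·1  f→[1+9+169+1521]=1700
d|40:{1,2,4,5,8,10,20,40}  Σf=1+4+16+25+64+100+400+1600=2210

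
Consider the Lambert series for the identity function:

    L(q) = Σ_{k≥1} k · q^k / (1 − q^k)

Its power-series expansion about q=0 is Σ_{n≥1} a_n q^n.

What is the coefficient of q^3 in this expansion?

q^3  k|3↦f(k): 3:3 1:1  a_3=4

a_3 = 4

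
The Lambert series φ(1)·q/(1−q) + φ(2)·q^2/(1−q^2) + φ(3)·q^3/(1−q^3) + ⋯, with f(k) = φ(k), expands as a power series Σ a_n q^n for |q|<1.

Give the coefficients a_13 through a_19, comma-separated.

q^13  k|13↦φ(k): 1:1 13:12  a_13=13
[q^14] φ(1)=1,φ(2)=1,φ(7)=6,φ(14)=6 ⇒ 14
q^15  k|15↦φ(k): 15:8 5:4 3:2 1:1  a_15=15
[q^16] φ(16)=8,φ(8)=4,φ(4)=2,φ(2)=1,φ(1)=1 ⇒ 16
n=17: 1·17 17·1  φ→[1+16]=17
d|18:{18,9,6,3,2,1}  Σφ=6+6+2+2+1+1=18
n=19: 19·1 1·19  φ→[18+1]=19

13, 14, 15, 16, 17, 18, 19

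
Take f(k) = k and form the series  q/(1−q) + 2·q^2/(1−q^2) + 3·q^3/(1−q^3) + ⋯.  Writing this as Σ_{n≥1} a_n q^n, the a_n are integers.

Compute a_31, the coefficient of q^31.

[q^31] f(31)=31,f(1)=1 ⇒ 32

a_31 = 32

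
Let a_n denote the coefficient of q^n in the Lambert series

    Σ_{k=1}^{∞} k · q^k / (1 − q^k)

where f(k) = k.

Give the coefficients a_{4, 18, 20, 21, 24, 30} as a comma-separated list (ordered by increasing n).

n=4: 1·4 2·2 4·1  f→[1+2+4]=7
q^18  k|18↦f(k): 18:18 9:9 6:6 3:3 2:2 1:1  a_18=39
q^20  k|20↦f(k): 1:1 2:2 4:4 5:5 10:10 20:20  a_20=42
d|21:{1,3,7,21}  Σf=1+3+7+21=32
q^24  k|24↦f(k): 1:1 2:2 3:3 4:4 6:6 8:8 12:12 24:24  a_24=60
d|30:{1,2,3,5,6,10,15,30}  Σf=1+2+3+5+6+10+15+30=72

7, 39, 42, 32, 60, 72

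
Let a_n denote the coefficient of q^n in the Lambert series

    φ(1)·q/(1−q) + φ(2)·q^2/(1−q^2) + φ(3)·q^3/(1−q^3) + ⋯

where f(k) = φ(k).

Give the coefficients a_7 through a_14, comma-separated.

[q^7] φ(7)=6,φ(1)=1 ⇒ 7
q^8  k|8↦φ(k): 1:1 2:1 4:2 8:4  a_8=8
n=9: 1·9 3·3 9·1  φ→[1+2+6]=9
[q^10] φ(1)=1,φ(2)=1,φ(5)=4,φ(10)=4 ⇒ 10
q^11  k|11↦φ(k): 1:1 11:10  a_11=11
q^12  k|12↦φ(k): 12:4 6:2 4:2 3:2 2:1 1:1  a_12=12
[q^13] φ(1)=1,φ(13)=12 ⇒ 13
q^14  k|14↦φ(k): 14:6 7:6 2:1 1:1  a_14=14

7, 8, 9, 10, 11, 12, 13, 14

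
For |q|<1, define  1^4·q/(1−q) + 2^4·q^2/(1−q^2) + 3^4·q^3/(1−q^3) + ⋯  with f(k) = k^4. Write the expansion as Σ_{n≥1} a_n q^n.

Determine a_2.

[q^2] f(2)=16,f(1)=1 ⇒ 17

a_2 = 17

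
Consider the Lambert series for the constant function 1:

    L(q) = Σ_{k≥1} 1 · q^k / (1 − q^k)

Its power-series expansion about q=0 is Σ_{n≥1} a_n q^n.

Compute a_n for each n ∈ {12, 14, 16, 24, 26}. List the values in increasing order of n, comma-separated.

6, 4, 5, 8, 4

d|12:{1,2,3,4,6,12}  Σf=1+1+1+1+1+1=6
n=14: 1·14 2·7 7·2 14·1  f→[1+1+1+1]=4
n=16: 16·1 8·2 4·4 2·8 1·16  f→[1+1+1+1+1]=5
[q^24] f(24)=1,f(12)=1,f(8)=1,f(6)=1,f(4)=1,f(3)=1,f(2)=1,f(1)=1 ⇒ 8
q^26  k|26↦f(k): 26:1 13:1 2:1 1:1  a_26=4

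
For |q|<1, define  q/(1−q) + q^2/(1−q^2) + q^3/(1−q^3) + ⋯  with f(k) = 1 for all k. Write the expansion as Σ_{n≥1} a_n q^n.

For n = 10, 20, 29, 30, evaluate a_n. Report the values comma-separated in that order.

d|10:{10,5,2,1}  Σf=1+1+1+1=4
[q^20] f(1)=1,f(2)=1,f(4)=1,f(5)=1,f(10)=1,f(20)=1 ⇒ 6
n=29: 29·1 1·29  f→[1+1]=2
q^30  k|30↦f(k): 1:1 2:1 3:1 5:1 6:1 10:1 15:1 30:1  a_30=8

4, 6, 2, 8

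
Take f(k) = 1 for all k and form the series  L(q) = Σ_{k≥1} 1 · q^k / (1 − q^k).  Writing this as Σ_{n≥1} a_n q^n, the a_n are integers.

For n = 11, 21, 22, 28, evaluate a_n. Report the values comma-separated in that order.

2, 4, 4, 6

q^11  k|11↦f(k): 1:1 11:1  a_11=2
q^21  k|21↦f(k): 1:1 3:1 7:1 21:1  a_21=4
d|22:{22,11,2,1}  Σf=1+1+1+1=4
q^28  k|28↦f(k): 28:1 14:1 7:1 4:1 2:1 1:1  a_28=6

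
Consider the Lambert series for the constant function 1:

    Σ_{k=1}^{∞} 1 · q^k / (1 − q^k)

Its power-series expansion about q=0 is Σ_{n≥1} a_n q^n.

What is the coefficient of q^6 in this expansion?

[q^6] f(1)=1,f(2)=1,f(3)=1,f(6)=1 ⇒ 4

a_6 = 4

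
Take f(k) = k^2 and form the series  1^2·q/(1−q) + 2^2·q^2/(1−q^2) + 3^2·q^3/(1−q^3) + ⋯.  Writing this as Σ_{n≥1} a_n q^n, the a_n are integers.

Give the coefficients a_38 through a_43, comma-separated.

q^38  k|38↦f(k): 1:1 2:4 19:361 38:1444  a_38=1810
d|39:{1,3,13,39}  Σf=1+9+169+1521=1700
d|40:{40,20,10,8,5,4,2,1}  Σf=1600+400+100+64+25+16+4+1=2210
q^41  k|41↦f(k): 1:1 41:1681  a_41=1682
q^42  k|42↦f(k): 42:1764 21:441 14:196 7:49 6:36 3:9 2:4 1:1  a_42=2500
n=43: 43·1 1·43  f→[1849+1]=1850

1810, 1700, 2210, 1682, 2500, 1850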